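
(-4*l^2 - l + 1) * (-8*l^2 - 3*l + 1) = 32*l^4 + 20*l^3 - 9*l^2 - 4*l + 1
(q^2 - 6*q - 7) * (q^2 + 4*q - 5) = q^4 - 2*q^3 - 36*q^2 + 2*q + 35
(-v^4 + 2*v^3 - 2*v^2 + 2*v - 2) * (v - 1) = -v^5 + 3*v^4 - 4*v^3 + 4*v^2 - 4*v + 2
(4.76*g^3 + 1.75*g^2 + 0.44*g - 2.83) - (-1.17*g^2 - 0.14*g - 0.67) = 4.76*g^3 + 2.92*g^2 + 0.58*g - 2.16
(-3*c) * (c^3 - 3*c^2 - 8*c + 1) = -3*c^4 + 9*c^3 + 24*c^2 - 3*c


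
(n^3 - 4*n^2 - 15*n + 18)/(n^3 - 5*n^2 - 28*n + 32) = (n^2 - 3*n - 18)/(n^2 - 4*n - 32)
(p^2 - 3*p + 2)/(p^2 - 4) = (p - 1)/(p + 2)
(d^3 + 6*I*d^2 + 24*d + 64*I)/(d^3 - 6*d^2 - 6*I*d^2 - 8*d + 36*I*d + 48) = (d^2 + 10*I*d - 16)/(d^2 - 2*d*(3 + I) + 12*I)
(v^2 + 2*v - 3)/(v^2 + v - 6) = (v - 1)/(v - 2)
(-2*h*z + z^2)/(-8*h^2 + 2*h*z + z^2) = z/(4*h + z)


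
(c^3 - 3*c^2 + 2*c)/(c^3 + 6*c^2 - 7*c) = (c - 2)/(c + 7)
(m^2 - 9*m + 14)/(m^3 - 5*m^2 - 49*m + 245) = (m - 2)/(m^2 + 2*m - 35)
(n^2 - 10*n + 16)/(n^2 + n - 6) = (n - 8)/(n + 3)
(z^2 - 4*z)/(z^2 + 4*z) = (z - 4)/(z + 4)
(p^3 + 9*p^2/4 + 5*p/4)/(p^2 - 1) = p*(4*p + 5)/(4*(p - 1))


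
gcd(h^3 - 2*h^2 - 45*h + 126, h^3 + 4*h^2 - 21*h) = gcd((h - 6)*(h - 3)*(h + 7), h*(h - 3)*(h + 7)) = h^2 + 4*h - 21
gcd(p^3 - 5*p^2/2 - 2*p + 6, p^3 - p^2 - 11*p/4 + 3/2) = p^2 - p/2 - 3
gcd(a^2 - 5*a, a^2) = a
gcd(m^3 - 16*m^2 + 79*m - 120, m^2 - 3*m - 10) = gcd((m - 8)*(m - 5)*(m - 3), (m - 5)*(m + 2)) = m - 5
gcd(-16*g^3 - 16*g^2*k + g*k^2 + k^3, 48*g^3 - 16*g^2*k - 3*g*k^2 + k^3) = 16*g^2 - k^2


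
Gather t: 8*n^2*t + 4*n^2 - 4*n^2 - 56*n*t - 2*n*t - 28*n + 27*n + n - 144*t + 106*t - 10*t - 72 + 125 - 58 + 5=t*(8*n^2 - 58*n - 48)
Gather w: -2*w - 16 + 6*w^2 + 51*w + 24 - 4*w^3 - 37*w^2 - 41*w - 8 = -4*w^3 - 31*w^2 + 8*w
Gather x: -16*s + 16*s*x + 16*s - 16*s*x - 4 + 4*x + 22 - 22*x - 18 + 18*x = 0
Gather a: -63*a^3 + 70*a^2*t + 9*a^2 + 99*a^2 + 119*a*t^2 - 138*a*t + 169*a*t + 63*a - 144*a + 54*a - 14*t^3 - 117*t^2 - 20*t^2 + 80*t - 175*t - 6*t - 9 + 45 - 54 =-63*a^3 + a^2*(70*t + 108) + a*(119*t^2 + 31*t - 27) - 14*t^3 - 137*t^2 - 101*t - 18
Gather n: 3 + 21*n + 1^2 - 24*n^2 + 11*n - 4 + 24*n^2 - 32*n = 0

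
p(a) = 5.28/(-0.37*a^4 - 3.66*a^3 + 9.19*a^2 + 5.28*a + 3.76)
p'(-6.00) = 0.00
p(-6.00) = 0.01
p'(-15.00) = -0.00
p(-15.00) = -0.00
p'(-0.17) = -0.98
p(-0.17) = 1.68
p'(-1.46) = 0.33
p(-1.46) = 0.21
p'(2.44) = 7.54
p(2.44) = 1.04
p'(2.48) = 16.40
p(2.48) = 1.49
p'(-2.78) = 0.04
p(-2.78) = 0.05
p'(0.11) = -1.91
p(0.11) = 1.19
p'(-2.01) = 0.12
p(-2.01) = 0.10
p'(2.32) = 1.91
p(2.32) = 0.58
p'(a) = 5.28*(1.48*a^3 + 10.98*a^2 - 18.38*a - 5.28)/(-0.37*a^4 - 3.66*a^3 + 9.19*a^2 + 5.28*a + 3.76)^2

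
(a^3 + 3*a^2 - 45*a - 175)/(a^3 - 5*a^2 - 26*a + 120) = (a^2 - 2*a - 35)/(a^2 - 10*a + 24)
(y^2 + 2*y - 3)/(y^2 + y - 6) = (y - 1)/(y - 2)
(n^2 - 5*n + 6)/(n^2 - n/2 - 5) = 2*(-n^2 + 5*n - 6)/(-2*n^2 + n + 10)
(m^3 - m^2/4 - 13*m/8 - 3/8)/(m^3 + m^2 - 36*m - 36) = (8*m^2 - 10*m - 3)/(8*(m^2 - 36))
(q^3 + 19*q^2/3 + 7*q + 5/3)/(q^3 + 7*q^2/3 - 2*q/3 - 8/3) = (3*q^3 + 19*q^2 + 21*q + 5)/(3*q^3 + 7*q^2 - 2*q - 8)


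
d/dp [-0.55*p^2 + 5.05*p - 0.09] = 5.05 - 1.1*p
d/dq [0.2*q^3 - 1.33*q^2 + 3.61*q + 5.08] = 0.6*q^2 - 2.66*q + 3.61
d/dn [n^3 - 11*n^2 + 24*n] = 3*n^2 - 22*n + 24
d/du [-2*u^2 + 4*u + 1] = 4 - 4*u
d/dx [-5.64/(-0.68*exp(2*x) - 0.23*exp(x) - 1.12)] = (-7.6704*exp(x) - 1.2972)*exp(x)/(0.68*exp(2*x) + 0.23*exp(x) + 1.12)^2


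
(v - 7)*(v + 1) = v^2 - 6*v - 7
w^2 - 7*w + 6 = (w - 6)*(w - 1)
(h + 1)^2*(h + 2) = h^3 + 4*h^2 + 5*h + 2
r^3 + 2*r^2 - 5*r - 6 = (r - 2)*(r + 1)*(r + 3)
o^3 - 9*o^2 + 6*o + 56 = (o - 7)*(o - 4)*(o + 2)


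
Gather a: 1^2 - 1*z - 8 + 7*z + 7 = 6*z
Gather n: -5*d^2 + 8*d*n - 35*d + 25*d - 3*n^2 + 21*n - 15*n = -5*d^2 - 10*d - 3*n^2 + n*(8*d + 6)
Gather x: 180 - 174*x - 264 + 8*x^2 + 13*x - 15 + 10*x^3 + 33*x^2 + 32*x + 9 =10*x^3 + 41*x^2 - 129*x - 90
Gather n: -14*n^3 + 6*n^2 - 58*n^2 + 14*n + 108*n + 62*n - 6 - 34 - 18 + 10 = -14*n^3 - 52*n^2 + 184*n - 48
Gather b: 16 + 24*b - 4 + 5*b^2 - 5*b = 5*b^2 + 19*b + 12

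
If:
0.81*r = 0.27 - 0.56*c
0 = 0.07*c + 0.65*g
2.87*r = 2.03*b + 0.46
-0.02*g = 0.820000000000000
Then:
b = -371.88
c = 380.71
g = -41.00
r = -262.88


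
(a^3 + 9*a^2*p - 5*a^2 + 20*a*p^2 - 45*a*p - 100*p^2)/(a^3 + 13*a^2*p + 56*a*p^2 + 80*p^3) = (a - 5)/(a + 4*p)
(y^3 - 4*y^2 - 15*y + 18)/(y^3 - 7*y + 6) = (y - 6)/(y - 2)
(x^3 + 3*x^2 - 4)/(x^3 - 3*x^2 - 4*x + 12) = (x^2 + x - 2)/(x^2 - 5*x + 6)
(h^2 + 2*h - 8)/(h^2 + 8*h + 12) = (h^2 + 2*h - 8)/(h^2 + 8*h + 12)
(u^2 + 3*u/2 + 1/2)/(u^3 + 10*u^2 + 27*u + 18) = (u + 1/2)/(u^2 + 9*u + 18)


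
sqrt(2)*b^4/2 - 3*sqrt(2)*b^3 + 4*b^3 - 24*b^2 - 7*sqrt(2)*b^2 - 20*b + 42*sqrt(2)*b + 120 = (b - 6)*(b - 2*sqrt(2))*(b + 5*sqrt(2))*(sqrt(2)*b/2 + 1)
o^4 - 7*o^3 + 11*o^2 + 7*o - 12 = (o - 4)*(o - 3)*(o - 1)*(o + 1)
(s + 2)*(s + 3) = s^2 + 5*s + 6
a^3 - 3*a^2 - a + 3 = (a - 3)*(a - 1)*(a + 1)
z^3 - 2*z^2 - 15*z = z*(z - 5)*(z + 3)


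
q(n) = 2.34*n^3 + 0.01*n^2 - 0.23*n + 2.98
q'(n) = 7.02*n^2 + 0.02*n - 0.23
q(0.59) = 3.33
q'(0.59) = 2.23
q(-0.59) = 2.64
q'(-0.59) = 2.20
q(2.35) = 32.86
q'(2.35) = 38.58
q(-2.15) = -19.74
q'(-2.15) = 32.18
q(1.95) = 19.92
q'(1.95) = 26.50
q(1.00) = 5.10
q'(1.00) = 6.81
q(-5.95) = -488.21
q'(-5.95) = 248.18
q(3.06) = 69.42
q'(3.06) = 65.56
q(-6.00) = -500.72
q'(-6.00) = 252.37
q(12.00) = 4045.18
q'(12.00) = 1010.89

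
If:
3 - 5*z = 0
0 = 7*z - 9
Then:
No Solution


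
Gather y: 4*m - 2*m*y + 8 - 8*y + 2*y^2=4*m + 2*y^2 + y*(-2*m - 8) + 8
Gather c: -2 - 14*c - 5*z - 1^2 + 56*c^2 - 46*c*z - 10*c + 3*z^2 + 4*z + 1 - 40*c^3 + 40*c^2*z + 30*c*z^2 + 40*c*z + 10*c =-40*c^3 + c^2*(40*z + 56) + c*(30*z^2 - 6*z - 14) + 3*z^2 - z - 2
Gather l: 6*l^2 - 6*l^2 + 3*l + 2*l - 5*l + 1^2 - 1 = 0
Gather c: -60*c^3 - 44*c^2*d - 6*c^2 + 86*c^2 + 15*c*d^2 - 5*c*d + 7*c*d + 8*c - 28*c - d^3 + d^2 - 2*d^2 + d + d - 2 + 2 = -60*c^3 + c^2*(80 - 44*d) + c*(15*d^2 + 2*d - 20) - d^3 - d^2 + 2*d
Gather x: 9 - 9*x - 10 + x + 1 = -8*x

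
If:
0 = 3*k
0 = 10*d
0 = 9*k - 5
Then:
No Solution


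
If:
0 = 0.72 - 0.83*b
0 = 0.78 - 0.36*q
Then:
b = 0.87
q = 2.17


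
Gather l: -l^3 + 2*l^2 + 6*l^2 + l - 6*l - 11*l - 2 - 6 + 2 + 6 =-l^3 + 8*l^2 - 16*l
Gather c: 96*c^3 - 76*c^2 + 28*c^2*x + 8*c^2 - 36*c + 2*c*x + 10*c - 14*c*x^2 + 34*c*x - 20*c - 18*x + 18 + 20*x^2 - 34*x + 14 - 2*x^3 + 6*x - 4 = 96*c^3 + c^2*(28*x - 68) + c*(-14*x^2 + 36*x - 46) - 2*x^3 + 20*x^2 - 46*x + 28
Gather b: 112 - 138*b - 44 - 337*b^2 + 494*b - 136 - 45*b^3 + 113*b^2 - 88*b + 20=-45*b^3 - 224*b^2 + 268*b - 48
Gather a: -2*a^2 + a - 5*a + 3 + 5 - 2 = -2*a^2 - 4*a + 6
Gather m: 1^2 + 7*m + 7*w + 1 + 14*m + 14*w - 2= 21*m + 21*w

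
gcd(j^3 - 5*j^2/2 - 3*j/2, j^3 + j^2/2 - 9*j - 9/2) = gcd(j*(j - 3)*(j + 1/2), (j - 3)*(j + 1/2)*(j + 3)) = j^2 - 5*j/2 - 3/2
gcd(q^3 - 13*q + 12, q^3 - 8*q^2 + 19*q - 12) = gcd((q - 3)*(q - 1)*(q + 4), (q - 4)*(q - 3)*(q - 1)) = q^2 - 4*q + 3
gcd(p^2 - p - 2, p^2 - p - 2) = p^2 - p - 2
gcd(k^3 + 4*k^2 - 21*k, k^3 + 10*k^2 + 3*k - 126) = k^2 + 4*k - 21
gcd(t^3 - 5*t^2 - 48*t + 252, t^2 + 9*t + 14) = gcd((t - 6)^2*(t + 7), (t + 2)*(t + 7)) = t + 7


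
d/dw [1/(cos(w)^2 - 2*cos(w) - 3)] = 2*(cos(w) - 1)*sin(w)/(sin(w)^2 + 2*cos(w) + 2)^2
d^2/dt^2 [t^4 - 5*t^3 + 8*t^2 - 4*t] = 12*t^2 - 30*t + 16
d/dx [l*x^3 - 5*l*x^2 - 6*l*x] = l*(3*x^2 - 10*x - 6)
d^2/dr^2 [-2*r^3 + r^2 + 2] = 2 - 12*r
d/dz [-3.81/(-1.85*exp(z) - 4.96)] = -7.0485*exp(z)/(1.85*exp(z) + 4.96)^2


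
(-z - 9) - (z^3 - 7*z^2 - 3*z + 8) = -z^3 + 7*z^2 + 2*z - 17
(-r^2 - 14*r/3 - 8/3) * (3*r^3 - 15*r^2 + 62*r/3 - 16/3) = -3*r^5 + r^4 + 124*r^3/3 - 460*r^2/9 - 272*r/9 + 128/9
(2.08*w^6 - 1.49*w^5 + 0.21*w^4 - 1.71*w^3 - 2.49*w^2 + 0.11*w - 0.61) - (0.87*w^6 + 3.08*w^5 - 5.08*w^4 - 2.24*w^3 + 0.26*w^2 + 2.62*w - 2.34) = 1.21*w^6 - 4.57*w^5 + 5.29*w^4 + 0.53*w^3 - 2.75*w^2 - 2.51*w + 1.73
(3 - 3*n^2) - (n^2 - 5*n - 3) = -4*n^2 + 5*n + 6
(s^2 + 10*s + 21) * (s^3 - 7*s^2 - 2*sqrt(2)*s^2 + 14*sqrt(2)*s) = s^5 - 2*sqrt(2)*s^4 + 3*s^4 - 49*s^3 - 6*sqrt(2)*s^3 - 147*s^2 + 98*sqrt(2)*s^2 + 294*sqrt(2)*s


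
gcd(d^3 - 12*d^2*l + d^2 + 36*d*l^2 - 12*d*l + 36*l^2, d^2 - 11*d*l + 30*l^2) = d - 6*l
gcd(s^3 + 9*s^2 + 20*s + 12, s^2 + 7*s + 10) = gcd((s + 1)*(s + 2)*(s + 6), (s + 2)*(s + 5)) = s + 2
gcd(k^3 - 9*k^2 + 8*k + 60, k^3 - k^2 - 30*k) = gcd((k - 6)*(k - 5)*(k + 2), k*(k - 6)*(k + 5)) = k - 6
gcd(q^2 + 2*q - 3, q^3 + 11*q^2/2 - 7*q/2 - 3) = q - 1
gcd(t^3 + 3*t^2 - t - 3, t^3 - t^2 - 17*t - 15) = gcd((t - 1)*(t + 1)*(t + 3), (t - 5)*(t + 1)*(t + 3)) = t^2 + 4*t + 3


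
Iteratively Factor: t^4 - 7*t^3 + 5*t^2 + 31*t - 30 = (t - 3)*(t^3 - 4*t^2 - 7*t + 10) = (t - 5)*(t - 3)*(t^2 + t - 2) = (t - 5)*(t - 3)*(t + 2)*(t - 1)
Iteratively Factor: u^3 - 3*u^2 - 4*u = (u + 1)*(u^2 - 4*u) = (u - 4)*(u + 1)*(u)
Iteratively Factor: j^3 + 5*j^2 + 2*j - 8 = (j + 2)*(j^2 + 3*j - 4) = (j + 2)*(j + 4)*(j - 1)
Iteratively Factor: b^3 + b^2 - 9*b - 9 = (b + 1)*(b^2 - 9) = (b - 3)*(b + 1)*(b + 3)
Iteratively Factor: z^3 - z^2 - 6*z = (z)*(z^2 - z - 6) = z*(z + 2)*(z - 3)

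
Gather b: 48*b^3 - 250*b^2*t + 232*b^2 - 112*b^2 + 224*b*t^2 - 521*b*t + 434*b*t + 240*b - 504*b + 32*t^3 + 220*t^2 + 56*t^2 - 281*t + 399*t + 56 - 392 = 48*b^3 + b^2*(120 - 250*t) + b*(224*t^2 - 87*t - 264) + 32*t^3 + 276*t^2 + 118*t - 336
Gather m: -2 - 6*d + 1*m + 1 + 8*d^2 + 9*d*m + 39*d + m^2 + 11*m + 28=8*d^2 + 33*d + m^2 + m*(9*d + 12) + 27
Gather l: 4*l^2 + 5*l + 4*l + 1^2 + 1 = 4*l^2 + 9*l + 2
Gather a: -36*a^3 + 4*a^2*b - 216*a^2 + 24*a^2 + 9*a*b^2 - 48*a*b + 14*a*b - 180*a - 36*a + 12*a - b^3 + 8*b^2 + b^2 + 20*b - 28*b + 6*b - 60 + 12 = -36*a^3 + a^2*(4*b - 192) + a*(9*b^2 - 34*b - 204) - b^3 + 9*b^2 - 2*b - 48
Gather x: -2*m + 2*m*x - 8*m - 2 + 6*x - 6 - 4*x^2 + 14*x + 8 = -10*m - 4*x^2 + x*(2*m + 20)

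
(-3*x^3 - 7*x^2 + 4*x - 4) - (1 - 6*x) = -3*x^3 - 7*x^2 + 10*x - 5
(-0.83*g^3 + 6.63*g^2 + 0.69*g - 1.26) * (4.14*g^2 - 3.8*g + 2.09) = -3.4362*g^5 + 30.6022*g^4 - 24.0721*g^3 + 6.0183*g^2 + 6.2301*g - 2.6334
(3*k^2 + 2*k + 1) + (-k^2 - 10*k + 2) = 2*k^2 - 8*k + 3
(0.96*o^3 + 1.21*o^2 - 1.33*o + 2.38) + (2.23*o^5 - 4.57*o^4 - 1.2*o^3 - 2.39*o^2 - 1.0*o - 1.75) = 2.23*o^5 - 4.57*o^4 - 0.24*o^3 - 1.18*o^2 - 2.33*o + 0.63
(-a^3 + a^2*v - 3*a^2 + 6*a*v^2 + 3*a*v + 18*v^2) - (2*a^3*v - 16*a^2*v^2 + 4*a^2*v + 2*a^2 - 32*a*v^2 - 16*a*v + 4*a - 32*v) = -2*a^3*v - a^3 + 16*a^2*v^2 - 3*a^2*v - 5*a^2 + 38*a*v^2 + 19*a*v - 4*a + 18*v^2 + 32*v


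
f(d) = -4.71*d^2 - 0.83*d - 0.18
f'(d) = -9.42*d - 0.83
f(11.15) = -594.99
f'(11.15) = -105.86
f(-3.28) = -48.13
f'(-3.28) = 30.07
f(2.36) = -28.37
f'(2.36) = -23.06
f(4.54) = -101.03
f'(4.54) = -43.60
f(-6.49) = -193.18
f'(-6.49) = 60.31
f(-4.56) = -94.33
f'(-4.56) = 42.13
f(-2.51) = -27.77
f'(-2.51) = 22.81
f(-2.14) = -19.97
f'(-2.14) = 19.33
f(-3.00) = -40.08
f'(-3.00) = 27.43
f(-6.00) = -164.76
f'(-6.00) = 55.69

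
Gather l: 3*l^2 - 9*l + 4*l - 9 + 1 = 3*l^2 - 5*l - 8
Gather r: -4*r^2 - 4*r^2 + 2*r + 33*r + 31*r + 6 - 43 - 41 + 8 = -8*r^2 + 66*r - 70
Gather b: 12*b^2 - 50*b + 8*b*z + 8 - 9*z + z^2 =12*b^2 + b*(8*z - 50) + z^2 - 9*z + 8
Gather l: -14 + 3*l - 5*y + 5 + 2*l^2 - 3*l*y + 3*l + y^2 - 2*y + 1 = 2*l^2 + l*(6 - 3*y) + y^2 - 7*y - 8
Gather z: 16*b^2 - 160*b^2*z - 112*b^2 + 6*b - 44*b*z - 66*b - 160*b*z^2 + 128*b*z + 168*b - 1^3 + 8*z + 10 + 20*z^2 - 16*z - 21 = -96*b^2 + 108*b + z^2*(20 - 160*b) + z*(-160*b^2 + 84*b - 8) - 12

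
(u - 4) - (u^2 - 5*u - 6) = -u^2 + 6*u + 2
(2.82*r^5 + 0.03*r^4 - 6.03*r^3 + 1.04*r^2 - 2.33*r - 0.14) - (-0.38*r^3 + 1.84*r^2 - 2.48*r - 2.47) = 2.82*r^5 + 0.03*r^4 - 5.65*r^3 - 0.8*r^2 + 0.15*r + 2.33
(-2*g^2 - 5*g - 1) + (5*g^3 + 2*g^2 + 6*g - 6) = 5*g^3 + g - 7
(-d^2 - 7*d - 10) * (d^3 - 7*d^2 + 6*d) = -d^5 + 33*d^3 + 28*d^2 - 60*d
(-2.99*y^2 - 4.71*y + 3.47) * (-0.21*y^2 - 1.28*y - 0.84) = 0.6279*y^4 + 4.8163*y^3 + 7.8117*y^2 - 0.4852*y - 2.9148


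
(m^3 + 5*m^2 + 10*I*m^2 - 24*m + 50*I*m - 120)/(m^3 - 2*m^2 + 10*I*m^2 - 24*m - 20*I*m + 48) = (m + 5)/(m - 2)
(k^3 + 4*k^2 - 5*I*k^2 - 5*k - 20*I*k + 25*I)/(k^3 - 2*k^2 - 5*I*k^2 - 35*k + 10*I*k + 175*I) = (k - 1)/(k - 7)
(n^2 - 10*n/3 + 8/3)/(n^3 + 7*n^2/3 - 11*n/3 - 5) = (3*n^2 - 10*n + 8)/(3*n^3 + 7*n^2 - 11*n - 15)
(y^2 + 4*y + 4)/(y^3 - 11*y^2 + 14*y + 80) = (y + 2)/(y^2 - 13*y + 40)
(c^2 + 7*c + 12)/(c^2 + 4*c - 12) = (c^2 + 7*c + 12)/(c^2 + 4*c - 12)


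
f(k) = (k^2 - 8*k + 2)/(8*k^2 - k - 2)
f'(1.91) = 0.28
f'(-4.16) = 0.06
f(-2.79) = 0.51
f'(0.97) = 2.04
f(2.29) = -0.29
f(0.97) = -1.06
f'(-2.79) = 0.15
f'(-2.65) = 0.17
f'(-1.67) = 0.53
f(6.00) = -0.04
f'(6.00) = 0.03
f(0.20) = -0.23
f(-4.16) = 0.37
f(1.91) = -0.38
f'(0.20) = 3.77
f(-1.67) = 0.83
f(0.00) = -1.00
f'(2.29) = 0.19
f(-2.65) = 0.53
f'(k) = (1 - 16*k)*(k^2 - 8*k + 2)/(8*k^2 - k - 2)^2 + (2*k - 8)/(8*k^2 - k - 2) = 9*(7*k^2 - 4*k + 2)/(64*k^4 - 16*k^3 - 31*k^2 + 4*k + 4)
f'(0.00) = 4.50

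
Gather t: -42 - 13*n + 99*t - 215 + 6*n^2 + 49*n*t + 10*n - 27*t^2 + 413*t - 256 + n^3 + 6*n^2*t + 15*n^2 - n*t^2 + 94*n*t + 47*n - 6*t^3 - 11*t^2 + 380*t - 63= n^3 + 21*n^2 + 44*n - 6*t^3 + t^2*(-n - 38) + t*(6*n^2 + 143*n + 892) - 576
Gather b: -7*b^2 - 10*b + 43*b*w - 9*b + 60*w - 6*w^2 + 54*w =-7*b^2 + b*(43*w - 19) - 6*w^2 + 114*w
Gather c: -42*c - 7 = -42*c - 7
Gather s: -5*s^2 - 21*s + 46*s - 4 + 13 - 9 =-5*s^2 + 25*s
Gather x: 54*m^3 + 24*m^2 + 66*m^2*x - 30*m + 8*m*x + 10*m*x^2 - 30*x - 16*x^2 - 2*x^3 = 54*m^3 + 24*m^2 - 30*m - 2*x^3 + x^2*(10*m - 16) + x*(66*m^2 + 8*m - 30)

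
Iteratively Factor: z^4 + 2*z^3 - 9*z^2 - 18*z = (z)*(z^3 + 2*z^2 - 9*z - 18) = z*(z - 3)*(z^2 + 5*z + 6) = z*(z - 3)*(z + 3)*(z + 2)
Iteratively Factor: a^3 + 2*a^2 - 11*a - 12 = (a + 1)*(a^2 + a - 12) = (a - 3)*(a + 1)*(a + 4)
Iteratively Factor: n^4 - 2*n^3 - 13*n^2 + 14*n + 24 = (n + 1)*(n^3 - 3*n^2 - 10*n + 24) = (n - 4)*(n + 1)*(n^2 + n - 6) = (n - 4)*(n + 1)*(n + 3)*(n - 2)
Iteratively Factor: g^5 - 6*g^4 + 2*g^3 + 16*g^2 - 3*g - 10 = (g + 1)*(g^4 - 7*g^3 + 9*g^2 + 7*g - 10) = (g - 5)*(g + 1)*(g^3 - 2*g^2 - g + 2) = (g - 5)*(g - 1)*(g + 1)*(g^2 - g - 2) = (g - 5)*(g - 1)*(g + 1)^2*(g - 2)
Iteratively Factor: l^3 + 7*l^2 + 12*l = (l)*(l^2 + 7*l + 12) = l*(l + 4)*(l + 3)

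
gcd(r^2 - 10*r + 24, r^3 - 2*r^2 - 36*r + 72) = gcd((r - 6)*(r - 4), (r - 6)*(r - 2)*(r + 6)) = r - 6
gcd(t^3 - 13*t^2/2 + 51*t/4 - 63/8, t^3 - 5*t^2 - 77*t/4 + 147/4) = t - 3/2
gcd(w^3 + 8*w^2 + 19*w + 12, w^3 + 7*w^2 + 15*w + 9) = w^2 + 4*w + 3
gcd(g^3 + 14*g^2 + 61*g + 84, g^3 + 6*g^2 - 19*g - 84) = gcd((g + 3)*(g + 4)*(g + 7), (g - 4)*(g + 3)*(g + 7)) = g^2 + 10*g + 21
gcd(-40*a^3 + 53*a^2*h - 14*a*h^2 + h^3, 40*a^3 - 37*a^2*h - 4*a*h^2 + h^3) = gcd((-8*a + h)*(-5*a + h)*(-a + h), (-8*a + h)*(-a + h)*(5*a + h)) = 8*a^2 - 9*a*h + h^2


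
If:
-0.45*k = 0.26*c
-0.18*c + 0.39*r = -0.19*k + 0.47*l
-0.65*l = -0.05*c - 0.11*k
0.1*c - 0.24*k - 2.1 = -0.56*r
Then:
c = 3.28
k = -1.89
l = -0.07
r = 2.35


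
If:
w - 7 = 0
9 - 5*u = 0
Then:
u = 9/5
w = 7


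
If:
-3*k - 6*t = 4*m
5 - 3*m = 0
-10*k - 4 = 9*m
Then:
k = -19/10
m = 5/3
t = -29/180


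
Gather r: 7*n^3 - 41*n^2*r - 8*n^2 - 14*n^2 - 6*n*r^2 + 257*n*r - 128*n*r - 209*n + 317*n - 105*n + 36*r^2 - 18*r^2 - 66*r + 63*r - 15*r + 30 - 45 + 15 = 7*n^3 - 22*n^2 + 3*n + r^2*(18 - 6*n) + r*(-41*n^2 + 129*n - 18)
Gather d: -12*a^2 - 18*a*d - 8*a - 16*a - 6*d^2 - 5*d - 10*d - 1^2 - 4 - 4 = -12*a^2 - 24*a - 6*d^2 + d*(-18*a - 15) - 9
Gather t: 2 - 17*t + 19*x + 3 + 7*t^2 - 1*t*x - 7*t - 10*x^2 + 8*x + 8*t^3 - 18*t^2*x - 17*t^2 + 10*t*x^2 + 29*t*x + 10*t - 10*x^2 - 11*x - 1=8*t^3 + t^2*(-18*x - 10) + t*(10*x^2 + 28*x - 14) - 20*x^2 + 16*x + 4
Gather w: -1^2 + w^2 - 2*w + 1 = w^2 - 2*w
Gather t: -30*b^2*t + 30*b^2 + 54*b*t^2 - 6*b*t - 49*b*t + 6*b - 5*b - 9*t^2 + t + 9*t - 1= 30*b^2 + b + t^2*(54*b - 9) + t*(-30*b^2 - 55*b + 10) - 1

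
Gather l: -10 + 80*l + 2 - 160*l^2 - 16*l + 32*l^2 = -128*l^2 + 64*l - 8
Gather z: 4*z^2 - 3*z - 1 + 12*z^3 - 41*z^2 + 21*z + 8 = 12*z^3 - 37*z^2 + 18*z + 7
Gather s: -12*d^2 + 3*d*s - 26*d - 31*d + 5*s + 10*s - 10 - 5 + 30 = -12*d^2 - 57*d + s*(3*d + 15) + 15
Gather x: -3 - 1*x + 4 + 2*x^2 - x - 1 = 2*x^2 - 2*x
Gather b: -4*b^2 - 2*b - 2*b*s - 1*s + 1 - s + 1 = -4*b^2 + b*(-2*s - 2) - 2*s + 2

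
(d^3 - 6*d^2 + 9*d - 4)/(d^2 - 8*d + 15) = (d^3 - 6*d^2 + 9*d - 4)/(d^2 - 8*d + 15)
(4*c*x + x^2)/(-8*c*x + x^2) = (4*c + x)/(-8*c + x)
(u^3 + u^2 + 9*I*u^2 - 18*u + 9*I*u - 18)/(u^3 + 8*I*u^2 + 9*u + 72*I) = (u^2 + u*(1 + 6*I) + 6*I)/(u^2 + 5*I*u + 24)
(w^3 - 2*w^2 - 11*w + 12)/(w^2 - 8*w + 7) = (w^2 - w - 12)/(w - 7)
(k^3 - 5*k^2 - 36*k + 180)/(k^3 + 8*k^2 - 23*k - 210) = (k - 6)/(k + 7)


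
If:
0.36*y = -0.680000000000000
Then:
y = -1.89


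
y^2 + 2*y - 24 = (y - 4)*(y + 6)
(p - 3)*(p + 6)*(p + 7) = p^3 + 10*p^2 + 3*p - 126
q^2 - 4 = (q - 2)*(q + 2)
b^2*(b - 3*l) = b^3 - 3*b^2*l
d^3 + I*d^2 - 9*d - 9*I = (d - 3)*(d + 3)*(d + I)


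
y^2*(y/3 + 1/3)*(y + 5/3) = y^4/3 + 8*y^3/9 + 5*y^2/9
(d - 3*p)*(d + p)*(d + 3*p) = d^3 + d^2*p - 9*d*p^2 - 9*p^3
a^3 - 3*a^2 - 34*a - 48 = (a - 8)*(a + 2)*(a + 3)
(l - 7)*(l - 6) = l^2 - 13*l + 42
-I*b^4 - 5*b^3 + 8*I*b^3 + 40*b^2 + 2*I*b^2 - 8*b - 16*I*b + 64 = (b - 8)*(b - 4*I)*(b - 2*I)*(-I*b + 1)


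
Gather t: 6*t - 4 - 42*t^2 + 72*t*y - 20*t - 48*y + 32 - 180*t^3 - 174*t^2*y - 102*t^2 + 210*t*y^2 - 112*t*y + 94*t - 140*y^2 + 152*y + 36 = -180*t^3 + t^2*(-174*y - 144) + t*(210*y^2 - 40*y + 80) - 140*y^2 + 104*y + 64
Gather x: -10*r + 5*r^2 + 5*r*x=5*r^2 + 5*r*x - 10*r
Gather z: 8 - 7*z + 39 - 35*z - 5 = 42 - 42*z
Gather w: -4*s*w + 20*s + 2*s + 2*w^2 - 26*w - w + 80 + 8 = 22*s + 2*w^2 + w*(-4*s - 27) + 88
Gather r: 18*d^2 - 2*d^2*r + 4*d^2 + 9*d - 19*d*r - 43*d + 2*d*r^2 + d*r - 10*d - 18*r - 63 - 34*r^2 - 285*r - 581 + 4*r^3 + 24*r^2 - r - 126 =22*d^2 - 44*d + 4*r^3 + r^2*(2*d - 10) + r*(-2*d^2 - 18*d - 304) - 770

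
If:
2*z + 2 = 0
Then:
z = -1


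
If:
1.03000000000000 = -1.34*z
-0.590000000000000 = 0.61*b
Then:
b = -0.97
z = -0.77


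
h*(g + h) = g*h + h^2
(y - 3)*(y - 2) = y^2 - 5*y + 6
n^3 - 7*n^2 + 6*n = n*(n - 6)*(n - 1)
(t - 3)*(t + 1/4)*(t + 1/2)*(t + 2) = t^4 - t^3/4 - 53*t^2/8 - 37*t/8 - 3/4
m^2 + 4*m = m*(m + 4)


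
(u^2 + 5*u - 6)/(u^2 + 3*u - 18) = (u - 1)/(u - 3)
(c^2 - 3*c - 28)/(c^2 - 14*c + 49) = (c + 4)/(c - 7)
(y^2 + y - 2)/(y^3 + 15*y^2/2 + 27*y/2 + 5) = 2*(y - 1)/(2*y^2 + 11*y + 5)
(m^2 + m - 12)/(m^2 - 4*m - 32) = (m - 3)/(m - 8)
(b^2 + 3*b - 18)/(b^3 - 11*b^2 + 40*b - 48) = (b + 6)/(b^2 - 8*b + 16)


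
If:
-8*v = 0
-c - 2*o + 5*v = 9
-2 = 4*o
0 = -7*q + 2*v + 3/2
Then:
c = -8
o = -1/2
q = 3/14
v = 0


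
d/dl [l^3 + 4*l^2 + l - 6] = 3*l^2 + 8*l + 1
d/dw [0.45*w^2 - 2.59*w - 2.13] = 0.9*w - 2.59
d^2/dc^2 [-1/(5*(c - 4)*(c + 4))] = 2*(-3*c^2 - 16)/(5*(c^6 - 48*c^4 + 768*c^2 - 4096))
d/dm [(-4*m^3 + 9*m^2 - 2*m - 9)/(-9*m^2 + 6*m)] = 2*(6*m^4 - 8*m^3 + 6*m^2 - 27*m + 9)/(3*m^2*(9*m^2 - 12*m + 4))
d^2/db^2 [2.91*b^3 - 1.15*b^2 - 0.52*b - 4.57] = 17.46*b - 2.3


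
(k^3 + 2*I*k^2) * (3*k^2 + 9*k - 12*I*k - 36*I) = 3*k^5 + 9*k^4 - 6*I*k^4 + 24*k^3 - 18*I*k^3 + 72*k^2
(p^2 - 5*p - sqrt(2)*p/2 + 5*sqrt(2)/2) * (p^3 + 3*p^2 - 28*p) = p^5 - 2*p^4 - sqrt(2)*p^4/2 - 43*p^3 + sqrt(2)*p^3 + 43*sqrt(2)*p^2/2 + 140*p^2 - 70*sqrt(2)*p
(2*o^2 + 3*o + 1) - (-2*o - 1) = 2*o^2 + 5*o + 2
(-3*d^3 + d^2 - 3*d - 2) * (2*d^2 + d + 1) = -6*d^5 - d^4 - 8*d^3 - 6*d^2 - 5*d - 2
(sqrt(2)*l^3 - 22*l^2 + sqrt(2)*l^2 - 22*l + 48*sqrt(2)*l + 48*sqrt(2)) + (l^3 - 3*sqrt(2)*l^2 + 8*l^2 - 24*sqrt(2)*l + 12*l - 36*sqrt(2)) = l^3 + sqrt(2)*l^3 - 14*l^2 - 2*sqrt(2)*l^2 - 10*l + 24*sqrt(2)*l + 12*sqrt(2)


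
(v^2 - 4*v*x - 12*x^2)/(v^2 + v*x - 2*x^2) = (-v + 6*x)/(-v + x)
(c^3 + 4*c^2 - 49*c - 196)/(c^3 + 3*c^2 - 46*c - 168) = (c + 7)/(c + 6)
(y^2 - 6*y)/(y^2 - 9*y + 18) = y/(y - 3)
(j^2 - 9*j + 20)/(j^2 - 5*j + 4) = (j - 5)/(j - 1)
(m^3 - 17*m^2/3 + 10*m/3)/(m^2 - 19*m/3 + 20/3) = m*(3*m - 2)/(3*m - 4)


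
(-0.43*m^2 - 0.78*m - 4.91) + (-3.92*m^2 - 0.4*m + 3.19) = -4.35*m^2 - 1.18*m - 1.72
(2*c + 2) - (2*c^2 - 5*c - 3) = -2*c^2 + 7*c + 5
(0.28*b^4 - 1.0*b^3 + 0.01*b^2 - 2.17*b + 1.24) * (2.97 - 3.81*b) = -1.0668*b^5 + 4.6416*b^4 - 3.0081*b^3 + 8.2974*b^2 - 11.1693*b + 3.6828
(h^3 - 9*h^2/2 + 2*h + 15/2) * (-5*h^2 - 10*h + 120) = -5*h^5 + 25*h^4/2 + 155*h^3 - 1195*h^2/2 + 165*h + 900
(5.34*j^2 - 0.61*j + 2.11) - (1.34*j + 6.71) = 5.34*j^2 - 1.95*j - 4.6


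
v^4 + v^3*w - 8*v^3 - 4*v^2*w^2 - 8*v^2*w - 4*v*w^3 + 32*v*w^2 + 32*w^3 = (v - 8)*(v - 2*w)*(v + w)*(v + 2*w)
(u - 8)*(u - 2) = u^2 - 10*u + 16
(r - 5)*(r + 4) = r^2 - r - 20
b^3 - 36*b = b*(b - 6)*(b + 6)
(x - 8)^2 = x^2 - 16*x + 64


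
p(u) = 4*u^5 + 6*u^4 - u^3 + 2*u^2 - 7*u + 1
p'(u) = 20*u^4 + 24*u^3 - 3*u^2 + 4*u - 7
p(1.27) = 22.11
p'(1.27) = 94.43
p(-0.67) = 7.56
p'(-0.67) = -14.21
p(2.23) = 353.21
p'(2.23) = 747.75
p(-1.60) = 18.79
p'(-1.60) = 11.69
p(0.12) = 0.19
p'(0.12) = -6.52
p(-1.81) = 12.84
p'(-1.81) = 48.27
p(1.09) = 9.08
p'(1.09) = 53.11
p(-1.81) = 12.84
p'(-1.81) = 48.27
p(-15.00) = -2729819.00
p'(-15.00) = 930758.00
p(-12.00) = -868811.00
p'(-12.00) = 372761.00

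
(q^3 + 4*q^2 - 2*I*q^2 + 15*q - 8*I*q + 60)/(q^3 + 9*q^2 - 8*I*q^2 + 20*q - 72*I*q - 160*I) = (q^2 - 2*I*q + 15)/(q^2 + q*(5 - 8*I) - 40*I)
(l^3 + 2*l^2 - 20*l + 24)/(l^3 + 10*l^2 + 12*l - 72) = (l - 2)/(l + 6)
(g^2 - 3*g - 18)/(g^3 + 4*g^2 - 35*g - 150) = (g + 3)/(g^2 + 10*g + 25)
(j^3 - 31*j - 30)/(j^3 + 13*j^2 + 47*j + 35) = (j - 6)/(j + 7)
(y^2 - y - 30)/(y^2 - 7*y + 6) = (y + 5)/(y - 1)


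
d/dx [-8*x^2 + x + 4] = 1 - 16*x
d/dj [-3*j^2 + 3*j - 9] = 3 - 6*j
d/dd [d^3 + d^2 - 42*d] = 3*d^2 + 2*d - 42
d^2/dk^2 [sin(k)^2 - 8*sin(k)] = 8*sin(k) + 2*cos(2*k)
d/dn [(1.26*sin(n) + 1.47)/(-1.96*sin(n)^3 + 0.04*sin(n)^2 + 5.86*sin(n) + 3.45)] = (4.9392*sin(n)^3 + 8.5932*sin(n)^2 - 0.1176*sin(n) - 4.2672)*cos(n)/(3.8416*sin(n)^6 - 0.1568*sin(n)^5 - 22.9696*sin(n)^4 - 13.0552*sin(n)^3 + 34.6156*sin(n)^2 + 40.434*sin(n) + 11.9025)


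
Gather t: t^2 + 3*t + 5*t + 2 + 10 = t^2 + 8*t + 12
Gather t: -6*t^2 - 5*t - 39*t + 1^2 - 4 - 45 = -6*t^2 - 44*t - 48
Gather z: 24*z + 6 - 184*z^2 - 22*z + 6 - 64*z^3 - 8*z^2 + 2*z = -64*z^3 - 192*z^2 + 4*z + 12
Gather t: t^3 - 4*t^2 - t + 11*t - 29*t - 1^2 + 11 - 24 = t^3 - 4*t^2 - 19*t - 14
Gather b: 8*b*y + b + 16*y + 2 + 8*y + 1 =b*(8*y + 1) + 24*y + 3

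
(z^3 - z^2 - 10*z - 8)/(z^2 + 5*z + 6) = (z^2 - 3*z - 4)/(z + 3)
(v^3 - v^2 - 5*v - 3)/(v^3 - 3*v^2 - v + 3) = (v + 1)/(v - 1)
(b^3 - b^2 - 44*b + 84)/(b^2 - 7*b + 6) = (b^2 + 5*b - 14)/(b - 1)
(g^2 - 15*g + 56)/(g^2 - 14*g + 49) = (g - 8)/(g - 7)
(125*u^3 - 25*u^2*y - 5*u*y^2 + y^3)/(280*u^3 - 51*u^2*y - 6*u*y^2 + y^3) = (-25*u^2 + y^2)/(-56*u^2 - u*y + y^2)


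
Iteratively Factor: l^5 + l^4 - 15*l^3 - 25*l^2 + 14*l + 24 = (l + 2)*(l^4 - l^3 - 13*l^2 + l + 12) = (l - 1)*(l + 2)*(l^3 - 13*l - 12) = (l - 1)*(l + 2)*(l + 3)*(l^2 - 3*l - 4) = (l - 1)*(l + 1)*(l + 2)*(l + 3)*(l - 4)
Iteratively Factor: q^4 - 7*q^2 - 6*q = (q)*(q^3 - 7*q - 6) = q*(q - 3)*(q^2 + 3*q + 2) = q*(q - 3)*(q + 1)*(q + 2)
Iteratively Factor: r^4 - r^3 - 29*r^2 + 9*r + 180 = (r - 5)*(r^3 + 4*r^2 - 9*r - 36) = (r - 5)*(r + 3)*(r^2 + r - 12) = (r - 5)*(r + 3)*(r + 4)*(r - 3)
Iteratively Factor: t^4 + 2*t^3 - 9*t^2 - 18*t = (t + 2)*(t^3 - 9*t) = (t - 3)*(t + 2)*(t^2 + 3*t) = (t - 3)*(t + 2)*(t + 3)*(t)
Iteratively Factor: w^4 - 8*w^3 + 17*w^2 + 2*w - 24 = (w - 2)*(w^3 - 6*w^2 + 5*w + 12) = (w - 3)*(w - 2)*(w^2 - 3*w - 4) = (w - 4)*(w - 3)*(w - 2)*(w + 1)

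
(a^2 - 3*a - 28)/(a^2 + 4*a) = (a - 7)/a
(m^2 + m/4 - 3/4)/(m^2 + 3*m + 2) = (m - 3/4)/(m + 2)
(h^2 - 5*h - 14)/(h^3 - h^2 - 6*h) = (h - 7)/(h*(h - 3))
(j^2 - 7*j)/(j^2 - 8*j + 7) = j/(j - 1)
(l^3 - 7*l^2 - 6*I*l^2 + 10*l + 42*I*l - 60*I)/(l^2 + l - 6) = (l^2 - l*(5 + 6*I) + 30*I)/(l + 3)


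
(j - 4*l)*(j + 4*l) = j^2 - 16*l^2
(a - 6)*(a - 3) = a^2 - 9*a + 18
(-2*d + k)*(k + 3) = -2*d*k - 6*d + k^2 + 3*k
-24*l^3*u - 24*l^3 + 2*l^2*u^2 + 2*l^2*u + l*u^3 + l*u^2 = (-4*l + u)*(6*l + u)*(l*u + l)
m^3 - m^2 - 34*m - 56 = (m - 7)*(m + 2)*(m + 4)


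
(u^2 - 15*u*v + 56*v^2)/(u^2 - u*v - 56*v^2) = (u - 7*v)/(u + 7*v)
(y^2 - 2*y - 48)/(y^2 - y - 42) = (y - 8)/(y - 7)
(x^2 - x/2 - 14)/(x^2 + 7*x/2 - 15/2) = (2*x^2 - x - 28)/(2*x^2 + 7*x - 15)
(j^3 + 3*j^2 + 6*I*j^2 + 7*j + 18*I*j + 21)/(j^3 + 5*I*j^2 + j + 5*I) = (j^2 + j*(3 + 7*I) + 21*I)/(j^2 + 6*I*j - 5)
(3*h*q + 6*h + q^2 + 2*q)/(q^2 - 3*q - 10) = (3*h + q)/(q - 5)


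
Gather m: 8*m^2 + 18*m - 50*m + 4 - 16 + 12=8*m^2 - 32*m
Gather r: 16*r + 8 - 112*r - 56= -96*r - 48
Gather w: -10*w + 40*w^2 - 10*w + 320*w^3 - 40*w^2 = 320*w^3 - 20*w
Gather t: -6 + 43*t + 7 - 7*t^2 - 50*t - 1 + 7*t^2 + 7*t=0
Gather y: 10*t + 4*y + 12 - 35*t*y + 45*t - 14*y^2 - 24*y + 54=55*t - 14*y^2 + y*(-35*t - 20) + 66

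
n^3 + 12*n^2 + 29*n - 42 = (n - 1)*(n + 6)*(n + 7)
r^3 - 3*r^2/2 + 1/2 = (r - 1)^2*(r + 1/2)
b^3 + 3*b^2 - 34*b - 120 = (b - 6)*(b + 4)*(b + 5)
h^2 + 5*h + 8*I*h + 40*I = (h + 5)*(h + 8*I)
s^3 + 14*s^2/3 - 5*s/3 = s*(s - 1/3)*(s + 5)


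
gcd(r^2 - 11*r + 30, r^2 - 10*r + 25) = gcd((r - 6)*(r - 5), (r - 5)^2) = r - 5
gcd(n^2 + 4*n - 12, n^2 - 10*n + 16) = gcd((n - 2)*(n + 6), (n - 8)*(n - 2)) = n - 2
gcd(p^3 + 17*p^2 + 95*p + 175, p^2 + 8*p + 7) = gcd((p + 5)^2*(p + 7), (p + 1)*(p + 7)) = p + 7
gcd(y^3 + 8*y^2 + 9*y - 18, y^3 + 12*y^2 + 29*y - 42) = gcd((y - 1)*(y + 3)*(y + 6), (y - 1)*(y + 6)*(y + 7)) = y^2 + 5*y - 6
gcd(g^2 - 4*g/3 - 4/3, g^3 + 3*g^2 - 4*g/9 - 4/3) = g + 2/3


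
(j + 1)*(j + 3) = j^2 + 4*j + 3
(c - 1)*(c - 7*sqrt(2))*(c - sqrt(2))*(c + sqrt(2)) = c^4 - 7*sqrt(2)*c^3 - c^3 - 2*c^2 + 7*sqrt(2)*c^2 + 2*c + 14*sqrt(2)*c - 14*sqrt(2)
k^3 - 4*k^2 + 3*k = k*(k - 3)*(k - 1)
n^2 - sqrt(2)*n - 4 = (n - 2*sqrt(2))*(n + sqrt(2))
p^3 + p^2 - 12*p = p*(p - 3)*(p + 4)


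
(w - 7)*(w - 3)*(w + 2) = w^3 - 8*w^2 + w + 42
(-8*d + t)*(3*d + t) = -24*d^2 - 5*d*t + t^2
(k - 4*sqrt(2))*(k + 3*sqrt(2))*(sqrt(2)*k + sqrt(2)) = sqrt(2)*k^3 - 2*k^2 + sqrt(2)*k^2 - 24*sqrt(2)*k - 2*k - 24*sqrt(2)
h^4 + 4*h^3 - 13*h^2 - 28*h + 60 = (h - 2)^2*(h + 3)*(h + 5)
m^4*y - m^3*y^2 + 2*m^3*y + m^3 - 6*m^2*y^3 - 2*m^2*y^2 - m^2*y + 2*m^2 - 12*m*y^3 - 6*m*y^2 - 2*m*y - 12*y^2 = (m + 2)*(m - 3*y)*(m + 2*y)*(m*y + 1)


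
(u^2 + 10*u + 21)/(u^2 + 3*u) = (u + 7)/u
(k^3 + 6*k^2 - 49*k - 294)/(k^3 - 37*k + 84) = (k^2 - k - 42)/(k^2 - 7*k + 12)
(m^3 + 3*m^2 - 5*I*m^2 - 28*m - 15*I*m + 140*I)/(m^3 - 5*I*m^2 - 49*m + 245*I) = (m - 4)/(m - 7)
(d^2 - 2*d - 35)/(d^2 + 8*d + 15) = (d - 7)/(d + 3)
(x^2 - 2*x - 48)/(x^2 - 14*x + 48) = (x + 6)/(x - 6)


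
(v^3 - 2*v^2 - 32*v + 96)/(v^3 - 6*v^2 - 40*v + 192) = (v - 4)/(v - 8)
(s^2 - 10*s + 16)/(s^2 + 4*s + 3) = (s^2 - 10*s + 16)/(s^2 + 4*s + 3)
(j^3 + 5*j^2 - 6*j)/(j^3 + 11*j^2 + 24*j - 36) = j/(j + 6)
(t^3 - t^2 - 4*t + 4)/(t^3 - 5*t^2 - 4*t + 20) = (t - 1)/(t - 5)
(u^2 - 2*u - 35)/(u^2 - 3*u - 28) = (u + 5)/(u + 4)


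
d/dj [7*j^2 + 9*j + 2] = 14*j + 9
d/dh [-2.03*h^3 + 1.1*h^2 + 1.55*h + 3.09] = -6.09*h^2 + 2.2*h + 1.55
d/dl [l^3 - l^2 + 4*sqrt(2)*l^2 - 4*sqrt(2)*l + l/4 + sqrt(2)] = 3*l^2 - 2*l + 8*sqrt(2)*l - 4*sqrt(2) + 1/4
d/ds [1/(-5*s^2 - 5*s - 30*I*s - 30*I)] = (2*s + 1 + 6*I)/(5*(s^2 + s + 6*I*s + 6*I)^2)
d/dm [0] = 0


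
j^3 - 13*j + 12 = (j - 3)*(j - 1)*(j + 4)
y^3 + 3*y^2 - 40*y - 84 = (y - 6)*(y + 2)*(y + 7)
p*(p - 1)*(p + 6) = p^3 + 5*p^2 - 6*p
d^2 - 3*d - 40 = (d - 8)*(d + 5)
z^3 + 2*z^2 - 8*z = z*(z - 2)*(z + 4)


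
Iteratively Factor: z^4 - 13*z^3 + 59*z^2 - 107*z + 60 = (z - 5)*(z^3 - 8*z^2 + 19*z - 12) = (z - 5)*(z - 3)*(z^2 - 5*z + 4) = (z - 5)*(z - 3)*(z - 1)*(z - 4)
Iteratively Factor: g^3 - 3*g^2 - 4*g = (g + 1)*(g^2 - 4*g) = g*(g + 1)*(g - 4)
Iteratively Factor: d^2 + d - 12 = (d - 3)*(d + 4)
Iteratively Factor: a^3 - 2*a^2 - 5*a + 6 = (a + 2)*(a^2 - 4*a + 3) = (a - 1)*(a + 2)*(a - 3)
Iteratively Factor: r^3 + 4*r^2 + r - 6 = (r + 2)*(r^2 + 2*r - 3) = (r + 2)*(r + 3)*(r - 1)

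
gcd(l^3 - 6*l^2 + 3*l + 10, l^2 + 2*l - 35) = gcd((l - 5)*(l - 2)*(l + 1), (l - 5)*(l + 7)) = l - 5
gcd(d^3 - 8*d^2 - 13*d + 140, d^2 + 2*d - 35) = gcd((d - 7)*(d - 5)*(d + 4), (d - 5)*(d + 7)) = d - 5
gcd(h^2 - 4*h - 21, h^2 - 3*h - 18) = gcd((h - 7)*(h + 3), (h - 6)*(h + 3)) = h + 3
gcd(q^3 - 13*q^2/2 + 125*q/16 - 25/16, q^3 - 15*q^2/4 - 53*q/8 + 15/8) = q^2 - 21*q/4 + 5/4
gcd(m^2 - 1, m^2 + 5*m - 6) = m - 1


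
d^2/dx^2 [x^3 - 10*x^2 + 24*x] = 6*x - 20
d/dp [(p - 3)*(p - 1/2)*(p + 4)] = 3*p^2 + p - 25/2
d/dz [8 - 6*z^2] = -12*z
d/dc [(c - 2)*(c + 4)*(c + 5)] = 3*c^2 + 14*c + 2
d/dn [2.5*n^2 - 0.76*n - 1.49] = 5.0*n - 0.76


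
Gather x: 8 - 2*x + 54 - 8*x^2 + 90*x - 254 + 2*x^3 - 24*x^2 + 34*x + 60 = 2*x^3 - 32*x^2 + 122*x - 132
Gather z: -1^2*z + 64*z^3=64*z^3 - z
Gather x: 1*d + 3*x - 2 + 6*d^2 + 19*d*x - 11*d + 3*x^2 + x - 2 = 6*d^2 - 10*d + 3*x^2 + x*(19*d + 4) - 4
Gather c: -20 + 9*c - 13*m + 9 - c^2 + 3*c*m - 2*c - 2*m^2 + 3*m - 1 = -c^2 + c*(3*m + 7) - 2*m^2 - 10*m - 12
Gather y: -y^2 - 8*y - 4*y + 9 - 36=-y^2 - 12*y - 27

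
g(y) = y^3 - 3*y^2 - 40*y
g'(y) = 3*y^2 - 6*y - 40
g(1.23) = -51.88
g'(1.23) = -42.84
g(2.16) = -90.32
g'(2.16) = -38.96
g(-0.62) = 23.41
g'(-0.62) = -35.13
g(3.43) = -132.14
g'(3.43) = -25.29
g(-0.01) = 0.40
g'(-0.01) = -39.94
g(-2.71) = 66.47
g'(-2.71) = -1.71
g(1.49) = -62.95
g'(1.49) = -42.28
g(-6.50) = -141.38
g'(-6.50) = 125.75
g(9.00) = 126.00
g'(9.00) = 149.00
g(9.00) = 126.00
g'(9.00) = 149.00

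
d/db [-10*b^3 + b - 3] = 1 - 30*b^2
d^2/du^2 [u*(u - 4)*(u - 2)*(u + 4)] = 12*u^2 - 12*u - 32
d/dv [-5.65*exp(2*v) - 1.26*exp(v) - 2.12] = (-11.3*exp(v) - 1.26)*exp(v)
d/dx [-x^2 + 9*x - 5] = 9 - 2*x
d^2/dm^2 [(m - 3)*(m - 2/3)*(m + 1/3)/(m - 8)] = 2*(9*m^3 - 216*m^2 + 1728*m - 1858)/(9*(m^3 - 24*m^2 + 192*m - 512))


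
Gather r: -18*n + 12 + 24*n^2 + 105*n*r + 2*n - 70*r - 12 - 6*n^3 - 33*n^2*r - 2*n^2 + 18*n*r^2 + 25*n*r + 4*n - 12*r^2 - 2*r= -6*n^3 + 22*n^2 - 12*n + r^2*(18*n - 12) + r*(-33*n^2 + 130*n - 72)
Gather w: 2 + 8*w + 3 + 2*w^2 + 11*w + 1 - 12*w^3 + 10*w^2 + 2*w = -12*w^3 + 12*w^2 + 21*w + 6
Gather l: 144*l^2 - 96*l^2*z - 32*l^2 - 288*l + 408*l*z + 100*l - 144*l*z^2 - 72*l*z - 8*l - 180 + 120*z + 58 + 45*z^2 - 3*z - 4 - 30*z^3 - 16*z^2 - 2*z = l^2*(112 - 96*z) + l*(-144*z^2 + 336*z - 196) - 30*z^3 + 29*z^2 + 115*z - 126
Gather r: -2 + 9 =7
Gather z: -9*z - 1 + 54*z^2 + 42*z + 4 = 54*z^2 + 33*z + 3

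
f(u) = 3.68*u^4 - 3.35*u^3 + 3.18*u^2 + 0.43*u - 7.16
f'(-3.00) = -506.54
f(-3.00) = 408.70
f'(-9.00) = -11601.74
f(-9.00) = 26833.18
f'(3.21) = 404.17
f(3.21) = 306.90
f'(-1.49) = -80.05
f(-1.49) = 28.48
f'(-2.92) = -470.32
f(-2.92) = 369.64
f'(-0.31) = -2.95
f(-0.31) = -6.85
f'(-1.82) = -133.18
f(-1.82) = 63.16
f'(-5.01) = -2134.75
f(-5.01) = 2810.23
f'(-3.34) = -681.39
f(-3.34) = 609.67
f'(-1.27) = -54.01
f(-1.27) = 13.86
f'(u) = 14.72*u^3 - 10.05*u^2 + 6.36*u + 0.43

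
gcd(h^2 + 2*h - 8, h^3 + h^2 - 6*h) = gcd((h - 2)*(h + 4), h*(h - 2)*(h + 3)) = h - 2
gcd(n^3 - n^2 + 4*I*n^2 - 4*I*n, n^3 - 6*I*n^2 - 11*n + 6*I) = 1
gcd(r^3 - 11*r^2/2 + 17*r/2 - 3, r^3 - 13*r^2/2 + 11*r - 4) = r^2 - 5*r/2 + 1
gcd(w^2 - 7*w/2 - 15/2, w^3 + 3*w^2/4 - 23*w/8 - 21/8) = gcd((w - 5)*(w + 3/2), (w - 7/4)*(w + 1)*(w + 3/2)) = w + 3/2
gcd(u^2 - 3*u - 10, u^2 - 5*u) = u - 5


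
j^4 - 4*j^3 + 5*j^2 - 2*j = j*(j - 2)*(j - 1)^2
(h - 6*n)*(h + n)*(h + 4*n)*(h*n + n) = h^4*n - h^3*n^2 + h^3*n - 26*h^2*n^3 - h^2*n^2 - 24*h*n^4 - 26*h*n^3 - 24*n^4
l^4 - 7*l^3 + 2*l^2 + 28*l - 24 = (l - 6)*(l - 2)*(l - 1)*(l + 2)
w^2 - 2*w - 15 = (w - 5)*(w + 3)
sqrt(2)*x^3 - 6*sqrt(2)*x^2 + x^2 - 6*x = x*(x - 6)*(sqrt(2)*x + 1)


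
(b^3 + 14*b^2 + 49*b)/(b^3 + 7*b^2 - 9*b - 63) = b*(b + 7)/(b^2 - 9)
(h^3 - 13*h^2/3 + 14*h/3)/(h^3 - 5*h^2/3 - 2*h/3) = (3*h - 7)/(3*h + 1)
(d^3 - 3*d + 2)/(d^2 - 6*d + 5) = (d^2 + d - 2)/(d - 5)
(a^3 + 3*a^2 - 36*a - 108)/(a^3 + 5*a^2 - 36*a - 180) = (a + 3)/(a + 5)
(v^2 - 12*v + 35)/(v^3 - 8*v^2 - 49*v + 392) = (v - 5)/(v^2 - v - 56)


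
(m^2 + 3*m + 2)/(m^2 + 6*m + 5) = (m + 2)/(m + 5)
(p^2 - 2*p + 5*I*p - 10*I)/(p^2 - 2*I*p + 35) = (p - 2)/(p - 7*I)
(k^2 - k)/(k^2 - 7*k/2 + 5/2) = 2*k/(2*k - 5)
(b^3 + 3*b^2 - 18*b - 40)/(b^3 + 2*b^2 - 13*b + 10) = (b^2 - 2*b - 8)/(b^2 - 3*b + 2)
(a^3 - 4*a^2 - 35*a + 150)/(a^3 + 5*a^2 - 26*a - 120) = (a - 5)/(a + 4)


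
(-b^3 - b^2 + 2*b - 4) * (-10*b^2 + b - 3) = 10*b^5 + 9*b^4 - 18*b^3 + 45*b^2 - 10*b + 12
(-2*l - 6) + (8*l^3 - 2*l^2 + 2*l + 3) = 8*l^3 - 2*l^2 - 3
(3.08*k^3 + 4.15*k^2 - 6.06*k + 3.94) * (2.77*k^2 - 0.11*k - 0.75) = 8.5316*k^5 + 11.1567*k^4 - 19.5527*k^3 + 8.4679*k^2 + 4.1116*k - 2.955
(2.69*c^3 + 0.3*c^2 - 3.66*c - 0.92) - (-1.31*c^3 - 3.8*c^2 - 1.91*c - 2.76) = 4.0*c^3 + 4.1*c^2 - 1.75*c + 1.84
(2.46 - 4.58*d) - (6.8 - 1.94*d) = -2.64*d - 4.34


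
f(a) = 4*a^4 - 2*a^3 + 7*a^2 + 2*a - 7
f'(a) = 16*a^3 - 6*a^2 + 14*a + 2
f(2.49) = 164.27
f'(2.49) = 246.67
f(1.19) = 9.94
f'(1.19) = 37.13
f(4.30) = 1339.54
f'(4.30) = 1223.37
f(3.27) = 461.81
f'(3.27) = 543.08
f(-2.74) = 306.67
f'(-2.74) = -410.54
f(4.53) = 1644.22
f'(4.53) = 1429.65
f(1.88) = 58.18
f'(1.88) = 113.43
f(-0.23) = -7.05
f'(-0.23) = -1.73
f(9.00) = 25364.00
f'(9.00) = 11306.00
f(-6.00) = 5849.00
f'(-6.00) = -3754.00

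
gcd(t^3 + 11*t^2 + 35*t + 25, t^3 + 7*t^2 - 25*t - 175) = t + 5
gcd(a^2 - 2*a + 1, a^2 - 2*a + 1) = a^2 - 2*a + 1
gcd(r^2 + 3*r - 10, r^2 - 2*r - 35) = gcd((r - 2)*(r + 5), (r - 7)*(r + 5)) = r + 5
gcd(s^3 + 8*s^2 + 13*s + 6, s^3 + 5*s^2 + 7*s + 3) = s^2 + 2*s + 1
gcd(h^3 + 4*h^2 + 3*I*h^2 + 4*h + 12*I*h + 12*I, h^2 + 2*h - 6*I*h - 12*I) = h + 2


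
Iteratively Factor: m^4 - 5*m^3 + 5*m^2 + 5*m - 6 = (m - 2)*(m^3 - 3*m^2 - m + 3) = (m - 3)*(m - 2)*(m^2 - 1) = (m - 3)*(m - 2)*(m - 1)*(m + 1)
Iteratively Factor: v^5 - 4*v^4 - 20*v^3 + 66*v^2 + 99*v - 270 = (v - 2)*(v^4 - 2*v^3 - 24*v^2 + 18*v + 135) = (v - 2)*(v + 3)*(v^3 - 5*v^2 - 9*v + 45) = (v - 2)*(v + 3)^2*(v^2 - 8*v + 15) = (v - 3)*(v - 2)*(v + 3)^2*(v - 5)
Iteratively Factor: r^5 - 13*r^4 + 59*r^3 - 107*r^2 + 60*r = (r - 5)*(r^4 - 8*r^3 + 19*r^2 - 12*r) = (r - 5)*(r - 3)*(r^3 - 5*r^2 + 4*r) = (r - 5)*(r - 4)*(r - 3)*(r^2 - r) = r*(r - 5)*(r - 4)*(r - 3)*(r - 1)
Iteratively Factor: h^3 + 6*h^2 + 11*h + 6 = (h + 3)*(h^2 + 3*h + 2) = (h + 2)*(h + 3)*(h + 1)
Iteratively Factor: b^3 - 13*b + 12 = (b + 4)*(b^2 - 4*b + 3) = (b - 1)*(b + 4)*(b - 3)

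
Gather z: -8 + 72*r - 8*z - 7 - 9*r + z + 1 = 63*r - 7*z - 14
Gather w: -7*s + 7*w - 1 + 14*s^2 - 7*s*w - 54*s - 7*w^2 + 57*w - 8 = 14*s^2 - 61*s - 7*w^2 + w*(64 - 7*s) - 9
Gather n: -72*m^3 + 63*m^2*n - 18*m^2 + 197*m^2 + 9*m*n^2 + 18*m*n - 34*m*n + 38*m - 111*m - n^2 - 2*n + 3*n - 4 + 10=-72*m^3 + 179*m^2 - 73*m + n^2*(9*m - 1) + n*(63*m^2 - 16*m + 1) + 6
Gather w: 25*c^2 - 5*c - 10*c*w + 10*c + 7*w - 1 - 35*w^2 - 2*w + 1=25*c^2 + 5*c - 35*w^2 + w*(5 - 10*c)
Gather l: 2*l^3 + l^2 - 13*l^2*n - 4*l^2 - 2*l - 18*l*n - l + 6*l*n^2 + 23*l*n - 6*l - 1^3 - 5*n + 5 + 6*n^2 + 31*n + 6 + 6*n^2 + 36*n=2*l^3 + l^2*(-13*n - 3) + l*(6*n^2 + 5*n - 9) + 12*n^2 + 62*n + 10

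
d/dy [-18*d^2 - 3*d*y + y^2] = -3*d + 2*y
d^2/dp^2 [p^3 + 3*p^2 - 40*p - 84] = 6*p + 6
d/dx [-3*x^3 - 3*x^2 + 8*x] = -9*x^2 - 6*x + 8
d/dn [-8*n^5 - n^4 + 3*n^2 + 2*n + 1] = -40*n^4 - 4*n^3 + 6*n + 2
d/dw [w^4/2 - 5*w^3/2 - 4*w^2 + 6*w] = 2*w^3 - 15*w^2/2 - 8*w + 6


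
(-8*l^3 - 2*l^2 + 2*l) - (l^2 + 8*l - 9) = -8*l^3 - 3*l^2 - 6*l + 9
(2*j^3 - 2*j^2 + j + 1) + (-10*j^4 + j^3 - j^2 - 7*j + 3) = -10*j^4 + 3*j^3 - 3*j^2 - 6*j + 4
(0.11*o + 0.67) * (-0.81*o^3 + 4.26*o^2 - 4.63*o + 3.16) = -0.0891*o^4 - 0.0741000000000001*o^3 + 2.3449*o^2 - 2.7545*o + 2.1172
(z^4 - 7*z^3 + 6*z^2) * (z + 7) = z^5 - 43*z^3 + 42*z^2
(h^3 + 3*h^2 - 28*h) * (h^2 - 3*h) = h^5 - 37*h^3 + 84*h^2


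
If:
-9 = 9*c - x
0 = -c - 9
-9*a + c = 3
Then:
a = -4/3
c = -9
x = -72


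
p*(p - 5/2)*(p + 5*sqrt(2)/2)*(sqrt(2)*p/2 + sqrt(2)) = sqrt(2)*p^4/2 - sqrt(2)*p^3/4 + 5*p^3/2 - 5*sqrt(2)*p^2/2 - 5*p^2/4 - 25*p/2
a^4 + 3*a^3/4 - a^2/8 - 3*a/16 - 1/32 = (a - 1/2)*(a + 1/4)*(a + 1/2)^2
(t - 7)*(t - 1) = t^2 - 8*t + 7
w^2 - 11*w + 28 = (w - 7)*(w - 4)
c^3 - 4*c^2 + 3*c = c*(c - 3)*(c - 1)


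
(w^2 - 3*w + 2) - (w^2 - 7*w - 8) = 4*w + 10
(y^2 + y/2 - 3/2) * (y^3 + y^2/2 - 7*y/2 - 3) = y^5 + y^4 - 19*y^3/4 - 11*y^2/2 + 15*y/4 + 9/2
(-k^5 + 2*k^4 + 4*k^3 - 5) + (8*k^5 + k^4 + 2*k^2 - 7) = 7*k^5 + 3*k^4 + 4*k^3 + 2*k^2 - 12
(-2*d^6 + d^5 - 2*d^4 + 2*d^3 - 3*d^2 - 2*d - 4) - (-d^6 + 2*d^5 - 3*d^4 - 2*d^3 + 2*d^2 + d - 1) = -d^6 - d^5 + d^4 + 4*d^3 - 5*d^2 - 3*d - 3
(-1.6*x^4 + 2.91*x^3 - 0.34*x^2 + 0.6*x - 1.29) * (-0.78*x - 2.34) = 1.248*x^5 + 1.4742*x^4 - 6.5442*x^3 + 0.3276*x^2 - 0.3978*x + 3.0186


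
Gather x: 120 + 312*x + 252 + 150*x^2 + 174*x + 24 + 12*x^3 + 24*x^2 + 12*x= 12*x^3 + 174*x^2 + 498*x + 396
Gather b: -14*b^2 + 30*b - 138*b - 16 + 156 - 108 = -14*b^2 - 108*b + 32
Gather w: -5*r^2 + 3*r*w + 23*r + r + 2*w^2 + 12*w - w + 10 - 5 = -5*r^2 + 24*r + 2*w^2 + w*(3*r + 11) + 5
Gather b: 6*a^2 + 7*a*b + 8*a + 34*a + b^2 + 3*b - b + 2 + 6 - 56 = 6*a^2 + 42*a + b^2 + b*(7*a + 2) - 48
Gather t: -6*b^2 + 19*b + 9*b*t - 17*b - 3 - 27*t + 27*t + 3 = -6*b^2 + 9*b*t + 2*b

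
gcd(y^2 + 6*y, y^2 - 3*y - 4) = 1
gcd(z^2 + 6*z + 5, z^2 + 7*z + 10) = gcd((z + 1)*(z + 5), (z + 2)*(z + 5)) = z + 5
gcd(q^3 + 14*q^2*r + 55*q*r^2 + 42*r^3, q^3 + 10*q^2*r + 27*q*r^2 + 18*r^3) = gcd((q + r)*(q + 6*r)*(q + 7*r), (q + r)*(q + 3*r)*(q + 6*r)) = q^2 + 7*q*r + 6*r^2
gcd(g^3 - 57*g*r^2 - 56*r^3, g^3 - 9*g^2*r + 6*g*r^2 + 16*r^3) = -g^2 + 7*g*r + 8*r^2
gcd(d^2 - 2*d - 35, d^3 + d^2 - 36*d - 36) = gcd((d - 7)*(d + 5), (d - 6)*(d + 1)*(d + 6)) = 1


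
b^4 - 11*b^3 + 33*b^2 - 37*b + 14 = (b - 7)*(b - 2)*(b - 1)^2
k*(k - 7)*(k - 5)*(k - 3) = k^4 - 15*k^3 + 71*k^2 - 105*k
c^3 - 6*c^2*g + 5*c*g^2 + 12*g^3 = (c - 4*g)*(c - 3*g)*(c + g)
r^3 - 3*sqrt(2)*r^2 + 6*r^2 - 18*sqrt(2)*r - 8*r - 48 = (r + 6)*(r - 4*sqrt(2))*(r + sqrt(2))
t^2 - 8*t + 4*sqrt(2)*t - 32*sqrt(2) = (t - 8)*(t + 4*sqrt(2))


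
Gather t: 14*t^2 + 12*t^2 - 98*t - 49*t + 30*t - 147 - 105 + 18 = 26*t^2 - 117*t - 234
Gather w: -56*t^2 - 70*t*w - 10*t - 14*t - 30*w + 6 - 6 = -56*t^2 - 24*t + w*(-70*t - 30)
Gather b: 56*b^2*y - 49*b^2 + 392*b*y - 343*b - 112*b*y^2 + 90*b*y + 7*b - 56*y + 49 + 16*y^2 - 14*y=b^2*(56*y - 49) + b*(-112*y^2 + 482*y - 336) + 16*y^2 - 70*y + 49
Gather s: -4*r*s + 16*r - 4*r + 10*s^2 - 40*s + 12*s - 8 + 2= 12*r + 10*s^2 + s*(-4*r - 28) - 6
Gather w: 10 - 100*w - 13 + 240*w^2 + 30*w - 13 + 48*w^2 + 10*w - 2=288*w^2 - 60*w - 18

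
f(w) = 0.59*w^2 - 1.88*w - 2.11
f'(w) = 1.18*w - 1.88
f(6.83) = 12.57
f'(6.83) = 6.18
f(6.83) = 12.57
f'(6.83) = 6.18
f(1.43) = -3.59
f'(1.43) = -0.19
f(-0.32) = -1.45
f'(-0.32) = -2.26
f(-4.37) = 17.37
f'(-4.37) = -7.04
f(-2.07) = 4.31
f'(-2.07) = -4.32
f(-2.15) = 4.66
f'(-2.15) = -4.42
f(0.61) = -3.04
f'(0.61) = -1.16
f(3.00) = -2.44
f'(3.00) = 1.66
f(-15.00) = 158.84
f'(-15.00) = -19.58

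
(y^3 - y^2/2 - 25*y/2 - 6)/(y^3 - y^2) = (2*y^3 - y^2 - 25*y - 12)/(2*y^2*(y - 1))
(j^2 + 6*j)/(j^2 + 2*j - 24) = j/(j - 4)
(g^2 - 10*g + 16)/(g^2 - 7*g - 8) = (g - 2)/(g + 1)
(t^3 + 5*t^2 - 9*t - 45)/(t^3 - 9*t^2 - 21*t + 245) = (t^2 - 9)/(t^2 - 14*t + 49)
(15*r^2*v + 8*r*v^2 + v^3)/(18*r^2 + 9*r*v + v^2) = v*(5*r + v)/(6*r + v)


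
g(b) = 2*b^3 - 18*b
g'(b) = 6*b^2 - 18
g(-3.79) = -40.66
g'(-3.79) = 68.18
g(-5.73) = -273.13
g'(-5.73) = 179.00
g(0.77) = -12.95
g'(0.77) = -14.44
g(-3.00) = 0.00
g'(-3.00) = 36.00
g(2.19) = -18.41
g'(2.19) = 10.78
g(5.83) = 291.37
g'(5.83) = 185.93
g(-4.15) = -68.25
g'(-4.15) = 85.34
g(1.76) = -20.78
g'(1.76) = 0.59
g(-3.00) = 0.00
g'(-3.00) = 36.00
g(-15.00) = -6480.00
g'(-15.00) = 1332.00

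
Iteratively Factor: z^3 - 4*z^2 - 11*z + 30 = (z + 3)*(z^2 - 7*z + 10) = (z - 2)*(z + 3)*(z - 5)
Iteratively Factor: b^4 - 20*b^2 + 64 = (b - 2)*(b^3 + 2*b^2 - 16*b - 32) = (b - 2)*(b + 2)*(b^2 - 16) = (b - 2)*(b + 2)*(b + 4)*(b - 4)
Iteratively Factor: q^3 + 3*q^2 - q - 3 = (q + 3)*(q^2 - 1) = (q - 1)*(q + 3)*(q + 1)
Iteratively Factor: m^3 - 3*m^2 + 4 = (m - 2)*(m^2 - m - 2) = (m - 2)*(m + 1)*(m - 2)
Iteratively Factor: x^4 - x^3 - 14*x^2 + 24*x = (x + 4)*(x^3 - 5*x^2 + 6*x) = x*(x + 4)*(x^2 - 5*x + 6) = x*(x - 3)*(x + 4)*(x - 2)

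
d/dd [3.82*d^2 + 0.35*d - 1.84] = 7.64*d + 0.35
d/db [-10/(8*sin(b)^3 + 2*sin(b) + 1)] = 20*(12*sin(b)^2 + 1)*cos(b)/(8*sin(b)^3 + 2*sin(b) + 1)^2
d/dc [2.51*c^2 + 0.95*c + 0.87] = 5.02*c + 0.95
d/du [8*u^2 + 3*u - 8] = 16*u + 3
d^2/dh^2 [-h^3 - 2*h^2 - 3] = -6*h - 4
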